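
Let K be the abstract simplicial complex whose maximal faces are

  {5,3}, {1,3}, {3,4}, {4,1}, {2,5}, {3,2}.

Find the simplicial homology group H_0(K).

We work with the vertex ordering 1 < 2 < 3 < 4 < 5. The simplices of K, each written with vertices in increasing order, are:

  0-simplices (5): [1], [2], [3], [4], [5]
  1-simplices (6): [1,3], [1,4], [2,3], [2,5], [3,4], [3,5]

Hence C_0 ≅ Z^5, C_1 ≅ Z^6.

∂_1: C_1 → C_0 maps an edge to its endpoints' difference, ∂[p,q] = q − p. For instance
  ∂[2,3] = [3] − [2].
This gives a 5×6 integer matrix of rank 4; reducing to Smith normal form yields diagonal entries (1,1,1,1).

Computing H_k = (kernel of ∂_k) / (image of ∂_{k+1}):

  H_0: rank C_0 − rank ∂_1 = 5 − 4 = 1, and the invariant factors of ∂_1 are all 1, so H_0 ≅ Z.

H_0 = Z.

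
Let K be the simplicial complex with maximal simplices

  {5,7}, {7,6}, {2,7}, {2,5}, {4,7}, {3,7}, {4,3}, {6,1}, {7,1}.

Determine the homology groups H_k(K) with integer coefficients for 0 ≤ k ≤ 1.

H_0 = Z,  H_1 = Z^3.

Order the vertices as 1 < 2 < 3 < 4 < 5 < 6 < 7. Listing each simplex with vertices in this order, K has dimension 1 with simplices:

  0-simplices (7): [1], [2], [3], [4], [5], [6], [7]
  1-simplices (9): [1,6], [1,7], [2,5], [2,7], [3,4], [3,7], [4,7], [5,7], [6,7]

so the chain groups are C_0 ≅ Z^7, C_1 ≅ Z^9.

Boundary ∂_1: C_1 → C_0 maps an edge to its endpoints' difference, ∂[p,q] = q − p.
The resulting 7×9 matrix has rank 6, and its Smith normal form has invariant factors (1,1,1,1,1,1).

Now H_k = ker ∂_k / im ∂_{k+1}, so:

  H_0: rank C_0 − rank ∂_1 = 7 − 6 = 1, and the invariant factors of ∂_1 are all 1, so H_0 = Z.
  H_1: rank ker ∂_1 − rank ∂_2 = (9 − 6) − 0 = 3, and there is no ∂_2, so H_1 = Z^3.

As a check, the Euler characteristic is 7 − 9 = -2, which agrees with 1 − 3 = -2.
(K is a triangulation of a wedge of 3 circles.)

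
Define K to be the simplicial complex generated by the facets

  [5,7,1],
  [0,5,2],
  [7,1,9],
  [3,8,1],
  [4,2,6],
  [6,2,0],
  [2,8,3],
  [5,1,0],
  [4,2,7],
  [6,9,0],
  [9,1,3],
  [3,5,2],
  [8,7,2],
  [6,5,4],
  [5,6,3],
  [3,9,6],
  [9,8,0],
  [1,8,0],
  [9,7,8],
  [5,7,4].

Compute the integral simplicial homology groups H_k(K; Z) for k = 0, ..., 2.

H_0 ≅ Z,  H_1 ≅ Z × Z/2,  H_2 = 0.

Take the total order 0 < 1 < 2 < 3 < 4 < 5 < 6 < 7 < 8 < 9 on the vertex set. Then K (dimension 2) consists of the simplices:

  0-simplices (10): [0], [1], [2], [3], [4], [5], [6], [7], [8], [9]
  1-simplices (30): (30 of them)
  2-simplices (20): (20 of them)

giving chain groups C_0 ≅ Z^10, C_1 ≅ Z^30, C_2 ≅ Z^20.

The boundary map ∂_1: C_1 → C_0 sends each edge [p,q] (with p < q) to q − p. For instance
  ∂[5,6] = [6] − [5].
As a 10×30 matrix over Z this has rank 9, with invariant factors (1,1,1,1,1,1,1,1,1).

∂_2: C_2 → C_1 acts by ∂[p,q,r] = [q,r] − [p,r] + [p,q]. For instance
  ∂[7,8,9] = [8,9] − [7,9] + [7,8],
  ∂[0,1,5] = [1,5] − [0,5] + [0,1].
As a 30×20 matrix over Z this has rank 20, with invariant factors (1,1,1,1,1,1,1,1,1,1,1,1,1,1,1,1,1,1,1,2).

Now H_k = ker ∂_k / im ∂_{k+1}, so:

  H_0: rank C_0 − rank ∂_1 = 10 − 9 = 1, and the invariant factors of ∂_1 are all 1, so H_0 ≅ Z.
  H_1: rank ker ∂_1 − rank ∂_2 = (30 − 9) − 20 = 1, and ∂_2 has invariant factor 2 > 1, so H_1 ≅ Z × Z/2.
  H_2: rank ker ∂_2 − rank ∂_3 = (20 − 20) − 0 = 0, and there is no ∂_3, so H_2 ≅ 0.

(K is a triangulation of the Klein bottle.)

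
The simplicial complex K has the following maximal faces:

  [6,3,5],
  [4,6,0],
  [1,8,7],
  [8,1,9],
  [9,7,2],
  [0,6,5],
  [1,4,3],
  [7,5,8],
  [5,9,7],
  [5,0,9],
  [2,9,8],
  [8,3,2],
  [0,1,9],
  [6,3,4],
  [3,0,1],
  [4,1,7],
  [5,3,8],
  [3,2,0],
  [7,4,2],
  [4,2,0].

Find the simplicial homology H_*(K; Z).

H_0 = Z,  H_1 = Z × Z/2,  H_2 = 0.

Order the vertices as 0 < 1 < 2 < 3 < 4 < 5 < 6 < 7 < 8 < 9. Listing each simplex with vertices in this order, K has dimension 2 with simplices:

  0-simplices (10): [0], [1], [2], [3], [4], [5], [6], [7], [8], [9]
  1-simplices (30): (30 of them)
  2-simplices (20): (20 of them)

so the chain groups are C_0 ≅ Z^10, C_1 ≅ Z^30, C_2 ≅ Z^20.

The boundary map ∂_1: C_1 → C_0 is given by ∂[p,q] = [q] − [p]. For instance
  ∂[3,8] = [8] − [3].
This gives a 10×30 integer matrix of rank 9; reducing to Smith normal form yields diagonal entries (1,1,1,1,1,1,1,1,1).

Boundary ∂_2: C_2 → C_1 sends each 2-simplex [p,q,r] to [q,r] − [p,r] + [p,q]. For instance
  ∂[3,5,8] = [5,8] − [3,8] + [3,5],
  ∂[2,4,7] = [4,7] − [2,7] + [2,4].
This gives a 30×20 integer matrix of rank 20; reducing to Smith normal form yields diagonal entries (1,1,1,1,1,1,1,1,1,1,1,1,1,1,1,1,1,1,1,2).

Now H_k = ker ∂_k / im ∂_{k+1}, so:

  H_0: rank C_0 − rank ∂_1 = 10 − 9 = 1, and the invariant factors of ∂_1 are all 1, so H_0 ≅ Z.
  H_1: rank ker ∂_1 − rank ∂_2 = (30 − 9) − 20 = 1, and ∂_2 has invariant factor 2 > 1, so H_1 ≅ Z × Z/2.
  H_2: rank ker ∂_2 − rank ∂_3 = (20 − 20) − 0 = 0, and there is no ∂_3, so H_2 ≅ 0.

As a check, the Euler characteristic is 10 − 30 + 20 = 0, which agrees with 1 − 1 + 0 = 0.
(K is a triangulation of the Klein bottle.)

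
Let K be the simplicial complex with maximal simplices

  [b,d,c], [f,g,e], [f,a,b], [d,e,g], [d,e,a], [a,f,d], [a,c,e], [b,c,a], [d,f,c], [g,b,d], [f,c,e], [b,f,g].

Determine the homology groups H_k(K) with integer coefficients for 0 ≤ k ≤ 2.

H_0 = Z,  H_1 = Z/2,  H_2 = 0.

Order the vertices as a < b < c < d < e < f < g. Listing each simplex with vertices in this order, K has dimension 2 with simplices:

  0-simplices (7): a, b, c, d, e, f, g
  1-simplices (18): ab, ac, ad, ae, af, bc, bd, bf, bg, cd, ce, cf, de, df, dg, ef, eg, fg
  2-simplices (12): abc, abf, ace, ade, adf, bcd, bdg, bfg, cdf, cef, deg, efg

giving chain groups C_0 ≅ Z^7, C_1 ≅ Z^18, C_2 ≅ Z^12.

Boundary ∂_1: C_1 → C_0 maps an edge to its endpoints' difference, ∂[p,q] = q − p. For instance
  ∂bc = c − b.
As a 7×18 matrix over Z this has rank 6, with invariant factors (1,1,1,1,1,1).

The boundary map ∂_2: C_2 → C_1 acts by ∂[p,q,r] = [q,r] − [p,r] + [p,q]. For instance
  ∂cef = ef − cf + ce,
  ∂bdg = dg − bg + bd.
The resulting 18×12 matrix has rank 12, and its Smith normal form has invariant factors (1,1,1,1,1,1,1,1,1,1,1,2).

Reading off H_k = ker ∂_k / im ∂_{k+1}:

  H_0: rank C_0 − rank ∂_1 = 7 − 6 = 1, and the invariant factors of ∂_1 are all 1, so H_0 = Z.
  H_1: rank ker ∂_1 − rank ∂_2 = (18 − 6) − 12 = 0, and ∂_2 has invariant factor 2 > 1, so H_1 = Z/2.
  H_2: rank ker ∂_2 − rank ∂_3 = (12 − 12) − 0 = 0, and there is no ∂_3, so H_2 = 0.

As a check, the Euler characteristic is 7 − 18 + 12 = 1, which agrees with 1 − 0 + 0 = 1.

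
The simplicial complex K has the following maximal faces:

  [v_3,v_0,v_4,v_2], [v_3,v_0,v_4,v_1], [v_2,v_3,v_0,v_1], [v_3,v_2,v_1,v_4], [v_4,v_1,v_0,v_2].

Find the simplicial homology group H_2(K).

H_2 = 0.

Fix the vertex order v_0 < v_1 < v_2 < v_3 < v_4 and write every simplex with vertices in increasing order. Then dim K = 3 and the simplices of K are:

  0-simplices (5): [v_0], [v_1], [v_2], [v_3], [v_4]
  1-simplices (10): [v_0,v_1], [v_0,v_2], [v_0,v_3], [v_0,v_4], [v_1,v_2], [v_1,v_3], [v_1,v_4], [v_2,v_3], [v_2,v_4], [v_3,v_4]
  2-simplices (10): [v_0,v_1,v_2], [v_0,v_1,v_3], [v_0,v_1,v_4], [v_0,v_2,v_3], [v_0,v_2,v_4], [v_0,v_3,v_4], [v_1,v_2,v_3], [v_1,v_2,v_4], [v_1,v_3,v_4], [v_2,v_3,v_4]
  3-simplices (5): [v_0,v_1,v_2,v_3], [v_0,v_1,v_2,v_4], [v_0,v_1,v_3,v_4], [v_0,v_2,v_3,v_4], [v_1,v_2,v_3,v_4]

Hence C_0 ≅ Z^5, C_1 ≅ Z^10, C_2 ≅ Z^10, C_3 ≅ Z^5.

Boundary ∂_1: C_1 → C_0 sends each edge [p,q] (with p < q) to q − p.
As a 5×10 matrix over Z this has rank 4, with invariant factors (1,1,1,1).

∂_2: C_2 → C_1 sends each 2-simplex [p,q,r] to [q,r] − [p,r] + [p,q]. For instance
  ∂[v_2,v_3,v_4] = [v_3,v_4] − [v_2,v_4] + [v_2,v_3],
  ∂[v_0,v_1,v_4] = [v_1,v_4] − [v_0,v_4] + [v_0,v_1].
As a 10×10 matrix over Z this has rank 6, with invariant factors (1,1,1,1,1,1).

Boundary ∂_3: C_3 → C_2 sends each 3-simplex σ to the alternating sum Σ_i (−1)^i (σ with its i-th vertex removed). For instance
  ∂[v_0,v_1,v_3,v_4] = [v_1,v_3,v_4] − [v_0,v_3,v_4] + [v_0,v_1,v_4] − [v_0,v_1,v_3],
  ∂[v_0,v_1,v_2,v_3] = [v_1,v_2,v_3] − [v_0,v_2,v_3] + [v_0,v_1,v_3] − [v_0,v_1,v_2].
The resulting 10×5 matrix has rank 4, and its Smith normal form has invariant factors (1,1,1,1).

Computing H_k = (kernel of ∂_k) / (image of ∂_{k+1}):

  H_2: rank ker ∂_2 − rank ∂_3 = (10 − 6) − 4 = 0, and the invariant factors of ∂_3 are all 1, so H_2 ≅ 0.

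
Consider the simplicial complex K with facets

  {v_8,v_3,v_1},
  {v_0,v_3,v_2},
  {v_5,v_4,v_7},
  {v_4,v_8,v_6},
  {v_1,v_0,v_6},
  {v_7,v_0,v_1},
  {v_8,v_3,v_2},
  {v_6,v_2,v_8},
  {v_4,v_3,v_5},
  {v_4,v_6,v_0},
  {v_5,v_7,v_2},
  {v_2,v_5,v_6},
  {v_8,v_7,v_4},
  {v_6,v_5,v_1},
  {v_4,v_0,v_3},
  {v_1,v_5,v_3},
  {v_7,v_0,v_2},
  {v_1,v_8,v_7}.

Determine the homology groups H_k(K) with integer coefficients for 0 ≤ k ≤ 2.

H_0 ≅ Z,  H_1 ≅ Z^2,  H_2 ≅ Z.

K has 9 vertices, 27 edges, 18 triangles.
rank ∂_0 = 0, rank ∂_1 = 8 ⇒ b_0 = 9 − 0 − 8 = 1; all invariant factors of ∂_1 are 1 so no torsion. So H_0 = Z.
rank ∂_1 = 8, rank ∂_2 = 17 ⇒ b_1 = 27 − 8 − 17 = 2; all invariant factors of ∂_2 are 1 so no torsion. So H_1 = Z^2.
rank ∂_2 = 17, rank ∂_3 = 0 ⇒ b_2 = 18 − 17 − 0 = 1. So H_2 = Z.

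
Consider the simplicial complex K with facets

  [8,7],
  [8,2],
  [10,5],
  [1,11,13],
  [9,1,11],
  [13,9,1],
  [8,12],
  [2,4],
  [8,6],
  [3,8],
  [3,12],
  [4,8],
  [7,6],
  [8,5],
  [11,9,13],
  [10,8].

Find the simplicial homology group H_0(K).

We work with the vertex ordering 1 < 2 < 3 < 4 < 5 < 6 < 7 < 8 < 9 < 10 < 11 < 12 < 13. The simplices of K, each written with vertices in increasing order, are:

  0-simplices (13): [1], [2], [3], [4], [5], [6], [7], [8], [9], [10], [11], [12], [13]
  1-simplices (18): [1,9], [1,11], [1,13], [2,4], [2,8], [3,8], [3,12], [4,8], [5,8], [5,10], [6,7], [6,8], [7,8], [8,10], [8,12], [9,11], [9,13], [11,13]
  2-simplices (4): [1,9,11], [1,9,13], [1,11,13], [9,11,13]

so the chain groups are C_0 ≅ Z^13, C_1 ≅ Z^18, C_2 ≅ Z^4.

Boundary ∂_1: C_1 → C_0 is given by ∂[p,q] = [q] − [p].
As a 13×18 matrix over Z this has rank 11, with invariant factors (1,1,1,1,1,1,1,1,1,1,1).

The boundary map ∂_2: C_2 → C_1 acts by ∂[p,q,r] = [q,r] − [p,r] + [p,q]. For instance
  ∂[1,9,11] = [9,11] − [1,11] + [1,9],
  ∂[1,11,13] = [11,13] − [1,13] + [1,11].
As a 18×4 matrix over Z this has rank 3, with invariant factors (1,1,1).

From H_k ≅ ker(∂_k) / im(∂_{k+1}) we obtain:

  H_0: rank C_0 − rank ∂_1 = 13 − 11 = 2, and the invariant factors of ∂_1 are all 1, so H_0 = Z^2.

H_0 ≅ Z^2.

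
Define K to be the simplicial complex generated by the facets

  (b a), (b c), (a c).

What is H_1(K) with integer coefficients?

Fix the vertex order a < b < c and write every simplex with vertices in increasing order. Then dim K = 1 and the simplices of K are:

  0-simplices (3): a, b, c
  1-simplices (3): ab, ac, bc

so the chain groups are C_0 ≅ Z^3, C_1 ≅ Z^3.

Boundary ∂_1: C_1 → C_0 sends each edge [p,q] (with p < q) to q − p. For instance
  ∂ab = b − a.
The resulting 3×3 matrix has rank 2, and its Smith normal form has invariant factors (1,1).

Now H_k = ker ∂_k / im ∂_{k+1}, so:

  H_1: rank ker ∂_1 − rank ∂_2 = (3 − 2) − 0 = 1, and there is no ∂_2, so H_1 ≅ Z.

(K is a triangulation of the circle S^1.)

H_1 = Z.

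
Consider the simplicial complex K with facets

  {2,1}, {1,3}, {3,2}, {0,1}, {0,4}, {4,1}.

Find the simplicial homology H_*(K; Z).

Order the vertices as 0 < 1 < 2 < 3 < 4. Listing each simplex with vertices in this order, K has dimension 1 with simplices:

  0-simplices (5): [0], [1], [2], [3], [4]
  1-simplices (6): [0,1], [0,4], [1,2], [1,3], [1,4], [2,3]

giving chain groups C_0 ≅ Z^5, C_1 ≅ Z^6.

The boundary map ∂_1: C_1 → C_0 maps an edge to its endpoints' difference, ∂[p,q] = q − p.
This gives a 5×6 integer matrix of rank 4; reducing to Smith normal form yields diagonal entries (1,1,1,1).

Now H_k = ker ∂_k / im ∂_{k+1}, so:

  H_0: rank C_0 − rank ∂_1 = 5 − 4 = 1, and the invariant factors of ∂_1 are all 1, so H_0 = Z.
  H_1: rank ker ∂_1 − rank ∂_2 = (6 − 4) − 0 = 2, and there is no ∂_2, so H_1 = Z^2.

As a check, the Euler characteristic is 5 − 6 = -1, which agrees with 1 − 2 = -1.

H_0 ≅ Z,  H_1 ≅ Z^2.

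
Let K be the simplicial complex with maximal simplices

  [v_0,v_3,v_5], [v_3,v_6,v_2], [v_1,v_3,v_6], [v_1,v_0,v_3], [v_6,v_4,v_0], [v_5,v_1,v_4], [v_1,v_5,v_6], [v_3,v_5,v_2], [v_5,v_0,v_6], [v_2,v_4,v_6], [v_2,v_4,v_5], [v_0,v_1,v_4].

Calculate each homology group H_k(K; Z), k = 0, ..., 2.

Take the total order v_0 < v_1 < v_2 < v_3 < v_4 < v_5 < v_6 on the vertex set. Then K (dimension 2) consists of the simplices:

  0-simplices (7): [v_0], [v_1], [v_2], [v_3], [v_4], [v_5], [v_6]
  1-simplices (18): (18 of them)
  2-simplices (12): (12 of them)

Hence C_0 ≅ Z^7, C_1 ≅ Z^18, C_2 ≅ Z^12.

The boundary map ∂_1: C_1 → C_0 is given by ∂[p,q] = [q] − [p]. For instance
  ∂[v_5,v_6] = [v_6] − [v_5].
The 7×18 boundary matrix has rank 6 and Smith normal form diag(1,1,1,1,1,1).

∂_2: C_2 → C_1 sends each 2-simplex [p,q,r] to [q,r] − [p,r] + [p,q]. For instance
  ∂[v_0,v_4,v_6] = [v_4,v_6] − [v_0,v_6] + [v_0,v_4],
  ∂[v_0,v_5,v_6] = [v_5,v_6] − [v_0,v_6] + [v_0,v_5].
This gives a 18×12 integer matrix of rank 12; reducing to Smith normal form yields diagonal entries (1,1,1,1,1,1,1,1,1,1,1,2).

From H_k ≅ ker(∂_k) / im(∂_{k+1}) we obtain:

  H_0: rank C_0 − rank ∂_1 = 7 − 6 = 1, and the invariant factors of ∂_1 are all 1, so H_0 ≅ Z.
  H_1: rank ker ∂_1 − rank ∂_2 = (18 − 6) − 12 = 0, and ∂_2 has invariant factor 2 > 1, so H_1 ≅ Z/2.
  H_2: rank ker ∂_2 − rank ∂_3 = (12 − 12) − 0 = 0, and there is no ∂_3, so H_2 ≅ 0.

H_0 ≅ Z,  H_1 ≅ Z/2,  H_2 = 0.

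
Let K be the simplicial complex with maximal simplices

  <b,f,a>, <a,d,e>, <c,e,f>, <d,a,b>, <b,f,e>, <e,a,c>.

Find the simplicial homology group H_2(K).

Order the vertices as a < b < c < d < e < f. Listing each simplex with vertices in this order, K has dimension 2 with simplices:

  0-simplices (6): a, b, c, d, e, f
  1-simplices (12): ab, ac, ad, ae, af, bd, be, bf, ce, cf, de, ef
  2-simplices (6): abd, abf, ace, ade, bef, cef

Hence C_0 ≅ Z^6, C_1 ≅ Z^12, C_2 ≅ Z^6.

Boundary ∂_1: C_1 → C_0 is given by ∂[p,q] = [q] − [p].
The 6×12 boundary matrix has rank 5 and Smith normal form diag(1,1,1,1,1).

∂_2: C_2 → C_1 sends each 2-simplex [p,q,r] to [q,r] − [p,r] + [p,q]. For instance
  ∂ade = de − ae + ad,
  ∂bef = ef − bf + be.
This gives a 12×6 integer matrix of rank 6; reducing to Smith normal form yields diagonal entries (1,1,1,1,1,1).

Reading off H_k = ker ∂_k / im ∂_{k+1}:

  H_2: rank ker ∂_2 − rank ∂_3 = (6 − 6) − 0 = 0, and there is no ∂_3, so H_2 ≅ 0.

H_2 = 0.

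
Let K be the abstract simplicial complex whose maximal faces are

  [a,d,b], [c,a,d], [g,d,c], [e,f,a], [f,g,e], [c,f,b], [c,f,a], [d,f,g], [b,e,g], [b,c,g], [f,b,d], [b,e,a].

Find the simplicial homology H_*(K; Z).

H_0 = Z,  H_1 = Z/2,  H_2 = 0.

Fix the vertex order a < b < c < d < e < f < g and write every simplex with vertices in increasing order. Then dim K = 2 and the simplices of K are:

  0-simplices (7): a, b, c, d, e, f, g
  1-simplices (18): ab, ac, ad, ae, af, bc, bd, be, bf, bg, cd, cf, cg, df, dg, ef, eg, fg
  2-simplices (12): abd, abe, acd, acf, aef, bcf, bcg, bdf, beg, cdg, dfg, efg

so the chain groups are C_0 ≅ Z^7, C_1 ≅ Z^18, C_2 ≅ Z^12.

The boundary map ∂_1: C_1 → C_0 sends each edge [p,q] (with p < q) to q − p. For instance
  ∂af = f − a.
As a 7×18 matrix over Z this has rank 6, with invariant factors (1,1,1,1,1,1).

The boundary map ∂_2: C_2 → C_1 sends each 2-simplex [p,q,r] to [q,r] − [p,r] + [p,q]. For instance
  ∂efg = fg − eg + ef,
  ∂acd = cd − ad + ac.
As a 18×12 matrix over Z this has rank 12, with invariant factors (1,1,1,1,1,1,1,1,1,1,1,2).

Computing H_k = (kernel of ∂_k) / (image of ∂_{k+1}):

  H_0: rank C_0 − rank ∂_1 = 7 − 6 = 1, and the invariant factors of ∂_1 are all 1, so H_0 ≅ Z.
  H_1: rank ker ∂_1 − rank ∂_2 = (18 − 6) − 12 = 0, and ∂_2 has invariant factor 2 > 1, so H_1 ≅ Z/2.
  H_2: rank ker ∂_2 − rank ∂_3 = (12 − 12) − 0 = 0, and there is no ∂_3, so H_2 ≅ 0.

As a check, the Euler characteristic is 7 − 18 + 12 = 1, which agrees with 1 − 0 + 0 = 1.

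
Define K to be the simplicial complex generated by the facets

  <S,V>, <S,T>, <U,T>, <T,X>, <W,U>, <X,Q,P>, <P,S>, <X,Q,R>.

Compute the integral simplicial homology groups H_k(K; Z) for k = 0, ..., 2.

Fix the vertex order P < Q < R < S < T < U < V < W < X and write every simplex with vertices in increasing order. Then dim K = 2 and the simplices of K are:

  0-simplices (9): P, Q, R, S, T, U, V, W, X
  1-simplices (11): PQ, PS, PX, QR, QX, RX, ST, SV, TU, TX, UW
  2-simplices (2): PQX, QRX

so the chain groups are C_0 ≅ Z^9, C_1 ≅ Z^11, C_2 ≅ Z^2.

The boundary map ∂_1: C_1 → C_0 sends each edge [p,q] (with p < q) to q − p. For instance
  ∂QR = R − Q.
This gives a 9×11 integer matrix of rank 8; reducing to Smith normal form yields diagonal entries (1,1,1,1,1,1,1,1).

The boundary map ∂_2: C_2 → C_1 acts by ∂[p,q,r] = [q,r] − [p,r] + [p,q]. For instance
  ∂QRX = RX − QX + QR,
  ∂PQX = QX − PX + PQ.
The 11×2 boundary matrix has rank 2 and Smith normal form diag(1,1).

Now H_k = ker ∂_k / im ∂_{k+1}, so:

  H_0: rank C_0 − rank ∂_1 = 9 − 8 = 1, and the invariant factors of ∂_1 are all 1, so H_0 = Z.
  H_1: rank ker ∂_1 − rank ∂_2 = (11 − 8) − 2 = 1, and the invariant factors of ∂_2 are all 1, so H_1 = Z.
  H_2: rank ker ∂_2 − rank ∂_3 = (2 − 2) − 0 = 0, and there is no ∂_3, so H_2 = 0.

H_0 = Z,  H_1 = Z,  H_2 = 0.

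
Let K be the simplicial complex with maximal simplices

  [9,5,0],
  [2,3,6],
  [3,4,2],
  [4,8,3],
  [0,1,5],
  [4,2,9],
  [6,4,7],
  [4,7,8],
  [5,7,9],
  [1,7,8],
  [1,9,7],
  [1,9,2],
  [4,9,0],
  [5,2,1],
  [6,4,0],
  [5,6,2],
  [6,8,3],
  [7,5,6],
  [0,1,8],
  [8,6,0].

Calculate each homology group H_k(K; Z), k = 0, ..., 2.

H_0 = Z,  H_1 = Z ⊕ Z/2,  H_2 = 0.

Take the total order 0 < 1 < 2 < 3 < 4 < 5 < 6 < 7 < 8 < 9 on the vertex set. Then K (dimension 2) consists of the simplices:

  0-simplices (10): [0], [1], [2], [3], [4], [5], [6], [7], [8], [9]
  1-simplices (30): (30 of them)
  2-simplices (20): (20 of them)

so the chain groups are C_0 ≅ Z^10, C_1 ≅ Z^30, C_2 ≅ Z^20.

Boundary ∂_1: C_1 → C_0 sends each edge [p,q] (with p < q) to q − p.
As a 10×30 matrix over Z this has rank 9, with invariant factors (1,1,1,1,1,1,1,1,1).

The boundary map ∂_2: C_2 → C_1 maps a triangle to the signed sum of its edges. For instance
  ∂[5,7,9] = [7,9] − [5,9] + [5,7],
  ∂[0,5,9] = [5,9] − [0,9] + [0,5].
As a 30×20 matrix over Z this has rank 20, with invariant factors (1,1,1,1,1,1,1,1,1,1,1,1,1,1,1,1,1,1,1,2).

Computing H_k = (kernel of ∂_k) / (image of ∂_{k+1}):

  H_0: rank C_0 − rank ∂_1 = 10 − 9 = 1, and the invariant factors of ∂_1 are all 1, so H_0 ≅ Z.
  H_1: rank ker ∂_1 − rank ∂_2 = (30 − 9) − 20 = 1, and ∂_2 has invariant factor 2 > 1, so H_1 ≅ Z ⊕ Z/2.
  H_2: rank ker ∂_2 − rank ∂_3 = (20 − 20) − 0 = 0, and there is no ∂_3, so H_2 ≅ 0.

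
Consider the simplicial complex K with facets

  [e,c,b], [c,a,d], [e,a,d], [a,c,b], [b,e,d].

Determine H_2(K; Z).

H_2 ≅ 0.

K has 5 vertices, 10 edges, 5 triangles.
rank ∂_2 = 5, rank ∂_3 = 0 ⇒ b_2 = 5 − 5 − 0 = 0. So H_2 ≅ 0.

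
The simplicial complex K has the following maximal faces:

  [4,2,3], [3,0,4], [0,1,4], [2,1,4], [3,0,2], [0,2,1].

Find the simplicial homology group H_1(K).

Order the vertices as 0 < 1 < 2 < 3 < 4. Listing each simplex with vertices in this order, K has dimension 2 with simplices:

  0-simplices (5): [0], [1], [2], [3], [4]
  1-simplices (9): [0,1], [0,2], [0,3], [0,4], [1,2], [1,4], [2,3], [2,4], [3,4]
  2-simplices (6): [0,1,2], [0,1,4], [0,2,3], [0,3,4], [1,2,4], [2,3,4]

giving chain groups C_0 ≅ Z^5, C_1 ≅ Z^9, C_2 ≅ Z^6.

∂_1: C_1 → C_0 is given by ∂[p,q] = [q] − [p].
As a 5×9 matrix over Z this has rank 4, with invariant factors (1,1,1,1).

Boundary ∂_2: C_2 → C_1 sends each 2-simplex [p,q,r] to [q,r] − [p,r] + [p,q]. For instance
  ∂[0,1,2] = [1,2] − [0,2] + [0,1],
  ∂[0,1,4] = [1,4] − [0,4] + [0,1].
This gives a 9×6 integer matrix of rank 5; reducing to Smith normal form yields diagonal entries (1,1,1,1,1).

Now H_k = ker ∂_k / im ∂_{k+1}, so:

  H_1: rank ker ∂_1 − rank ∂_2 = (9 − 4) − 5 = 0, and the invariant factors of ∂_2 are all 1, so H_1 = 0.

H_1 = 0.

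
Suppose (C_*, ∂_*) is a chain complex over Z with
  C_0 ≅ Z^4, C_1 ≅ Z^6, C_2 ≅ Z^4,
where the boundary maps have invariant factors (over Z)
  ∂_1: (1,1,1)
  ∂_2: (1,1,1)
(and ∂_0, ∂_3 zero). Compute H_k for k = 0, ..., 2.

H_0: b_0 = 4 − 0 − 3 = 1; torsion from ∂_1 factors > 1: none. So H_0 = Z.
H_1: b_1 = 6 − 3 − 3 = 0; torsion from ∂_2 factors > 1: none. So H_1 = 0.
H_2: b_2 = 4 − 3 − 0 = 1; torsion from ∂_3 factors > 1: none. So H_2 = Z.

H_0 = Z,  H_1 = 0,  H_2 = Z.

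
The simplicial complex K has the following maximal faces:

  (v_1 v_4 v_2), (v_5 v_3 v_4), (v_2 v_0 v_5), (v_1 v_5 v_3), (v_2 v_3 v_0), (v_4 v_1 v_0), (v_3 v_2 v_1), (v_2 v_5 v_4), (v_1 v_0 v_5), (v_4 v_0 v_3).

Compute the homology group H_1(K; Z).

We work with the vertex ordering v_0 < v_1 < v_2 < v_3 < v_4 < v_5. The simplices of K, each written with vertices in increasing order, are:

  0-simplices (6): [v_0], [v_1], [v_2], [v_3], [v_4], [v_5]
  1-simplices (15): (15 of them)
  2-simplices (10): [v_0,v_1,v_4], [v_0,v_1,v_5], [v_0,v_2,v_3], [v_0,v_2,v_5], [v_0,v_3,v_4], [v_1,v_2,v_3], [v_1,v_2,v_4], [v_1,v_3,v_5], [v_2,v_4,v_5], [v_3,v_4,v_5]

giving chain groups C_0 ≅ Z^6, C_1 ≅ Z^15, C_2 ≅ Z^10.

Boundary ∂_1: C_1 → C_0 maps an edge to its endpoints' difference, ∂[p,q] = q − p.
As a 6×15 matrix over Z this has rank 5, with invariant factors (1,1,1,1,1).

∂_2: C_2 → C_1 sends each 2-simplex [p,q,r] to [q,r] − [p,r] + [p,q]. For instance
  ∂[v_0,v_2,v_5] = [v_2,v_5] − [v_0,v_5] + [v_0,v_2],
  ∂[v_1,v_2,v_3] = [v_2,v_3] − [v_1,v_3] + [v_1,v_2].
The resulting 15×10 matrix has rank 10, and its Smith normal form has invariant factors (1,1,1,1,1,1,1,1,1,2).

Now H_k = ker ∂_k / im ∂_{k+1}, so:

  H_1: rank ker ∂_1 − rank ∂_2 = (15 − 5) − 10 = 0, and ∂_2 has invariant factor 2 > 1, so H_1 = Z/2.

H_1 = Z/2.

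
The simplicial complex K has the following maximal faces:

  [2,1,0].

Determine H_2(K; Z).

H_2 = 0.

Fix the vertex order 0 < 1 < 2 and write every simplex with vertices in increasing order. Then dim K = 2 and the simplices of K are:

  0-simplices (3): [0], [1], [2]
  1-simplices (3): [0,1], [0,2], [1,2]
  2-simplices (1): [0,1,2]

giving chain groups C_0 ≅ Z^3, C_1 ≅ Z^3, C_2 ≅ Z^1.

Boundary ∂_1: C_1 → C_0 is given by ∂[p,q] = [q] − [p]. For instance
  ∂[1,2] = [2] − [1].
The 3×3 boundary matrix has rank 2 and Smith normal form diag(1,1).

The boundary map ∂_2: C_2 → C_1 sends each 2-simplex [p,q,r] to [q,r] − [p,r] + [p,q]. For instance
  ∂[0,1,2] = [1,2] − [0,2] + [0,1].
As a 3×1 matrix over Z this has rank 1, with invariant factors (1).

Computing H_k = (kernel of ∂_k) / (image of ∂_{k+1}):

  H_2: rank ker ∂_2 − rank ∂_3 = (1 − 1) − 0 = 0, and there is no ∂_3, so H_2 ≅ 0.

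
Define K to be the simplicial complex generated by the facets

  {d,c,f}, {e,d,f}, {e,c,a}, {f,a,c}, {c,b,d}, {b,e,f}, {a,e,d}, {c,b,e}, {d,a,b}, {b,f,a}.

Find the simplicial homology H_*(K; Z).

We work with the vertex ordering a < b < c < d < e < f. The simplices of K, each written with vertices in increasing order, are:

  0-simplices (6): a, b, c, d, e, f
  1-simplices (15): ab, ac, ad, ae, af, bc, bd, be, bf, cd, ce, cf, de, df, ef
  2-simplices (10): abd, abf, ace, acf, ade, bcd, bce, bef, cdf, def

so the chain groups are C_0 ≅ Z^6, C_1 ≅ Z^15, C_2 ≅ Z^10.

Boundary ∂_1: C_1 → C_0 is given by ∂[p,q] = [q] − [p]. For instance
  ∂ad = d − a.
This gives a 6×15 integer matrix of rank 5; reducing to Smith normal form yields diagonal entries (1,1,1,1,1).

∂_2: C_2 → C_1 maps a triangle to the signed sum of its edges. For instance
  ∂cdf = df − cf + cd,
  ∂ace = ce − ae + ac.
As a 15×10 matrix over Z this has rank 10, with invariant factors (1,1,1,1,1,1,1,1,1,2).

Now H_k = ker ∂_k / im ∂_{k+1}, so:

  H_0: rank C_0 − rank ∂_1 = 6 − 5 = 1, and the invariant factors of ∂_1 are all 1, so H_0 ≅ Z.
  H_1: rank ker ∂_1 − rank ∂_2 = (15 − 5) − 10 = 0, and ∂_2 has invariant factor 2 > 1, so H_1 ≅ Z/2.
  H_2: rank ker ∂_2 − rank ∂_3 = (10 − 10) − 0 = 0, and there is no ∂_3, so H_2 ≅ 0.

(K is a triangulation of the real projective plane RP^2.)

H_0 = Z,  H_1 = Z/2,  H_2 = 0.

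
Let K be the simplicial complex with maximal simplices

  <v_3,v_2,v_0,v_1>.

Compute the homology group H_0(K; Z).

K has 4 vertices, 6 edges, 4 triangles, 1 3-simplex.
rank ∂_0 = 0, rank ∂_1 = 3 ⇒ b_0 = 4 − 0 − 3 = 1; all invariant factors of ∂_1 are 1 so no torsion. So H_0 = Z.

H_0 ≅ Z.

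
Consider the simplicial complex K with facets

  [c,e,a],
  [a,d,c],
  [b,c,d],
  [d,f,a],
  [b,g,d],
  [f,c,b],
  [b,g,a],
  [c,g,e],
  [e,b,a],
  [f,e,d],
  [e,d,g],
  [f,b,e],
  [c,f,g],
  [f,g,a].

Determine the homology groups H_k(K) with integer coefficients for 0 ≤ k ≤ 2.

Order the vertices as a < b < c < d < e < f < g. Listing each simplex with vertices in this order, K has dimension 2 with simplices:

  0-simplices (7): a, b, c, d, e, f, g
  1-simplices (21): ab, ac, ad, ae, af, ag, bc, bd, be, bf, bg, cd, ce, cf, cg, de, df, dg, ef, eg, fg
  2-simplices (14): abe, abg, acd, ace, adf, afg, bcd, bcf, bdg, bef, ceg, cfg, def, deg

Hence C_0 ≅ Z^7, C_1 ≅ Z^21, C_2 ≅ Z^14.

Boundary ∂_1: C_1 → C_0 sends each edge [p,q] (with p < q) to q − p. For instance
  ∂de = e − d.
As a 7×21 matrix over Z this has rank 6, with invariant factors (1,1,1,1,1,1).

The boundary map ∂_2: C_2 → C_1 maps a triangle to the signed sum of its edges. For instance
  ∂bcd = cd − bd + bc,
  ∂abg = bg − ag + ab.
The 21×14 boundary matrix has rank 13 and Smith normal form diag(1,1,1,1,1,1,1,1,1,1,1,1,1).

From H_k ≅ ker(∂_k) / im(∂_{k+1}) we obtain:

  H_0: rank C_0 − rank ∂_1 = 7 − 6 = 1, and the invariant factors of ∂_1 are all 1, so H_0 ≅ Z.
  H_1: rank ker ∂_1 − rank ∂_2 = (21 − 6) − 13 = 2, and the invariant factors of ∂_2 are all 1, so H_1 ≅ Z^2.
  H_2: rank ker ∂_2 − rank ∂_3 = (14 − 13) − 0 = 1, and there is no ∂_3, so H_2 ≅ Z.

As a check, the Euler characteristic is 7 − 21 + 14 = 0, which agrees with 1 − 2 + 1 = 0.

H_0 = Z,  H_1 = Z^2,  H_2 = Z.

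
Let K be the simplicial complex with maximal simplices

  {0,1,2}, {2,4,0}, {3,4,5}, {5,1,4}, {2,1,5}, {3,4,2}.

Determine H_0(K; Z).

We work with the vertex ordering 0 < 1 < 2 < 3 < 4 < 5. The simplices of K, each written with vertices in increasing order, are:

  0-simplices (6): [0], [1], [2], [3], [4], [5]
  1-simplices (12): [0,1], [0,2], [0,4], [1,2], [1,4], [1,5], [2,3], [2,4], [2,5], [3,4], [3,5], [4,5]
  2-simplices (6): [0,1,2], [0,2,4], [1,2,5], [1,4,5], [2,3,4], [3,4,5]

Hence C_0 ≅ Z^6, C_1 ≅ Z^12, C_2 ≅ Z^6.

The boundary map ∂_1: C_1 → C_0 sends each edge [p,q] (with p < q) to q − p.
This gives a 6×12 integer matrix of rank 5; reducing to Smith normal form yields diagonal entries (1,1,1,1,1).

∂_2: C_2 → C_1 acts by ∂[p,q,r] = [q,r] − [p,r] + [p,q]. For instance
  ∂[3,4,5] = [4,5] − [3,5] + [3,4],
  ∂[0,2,4] = [2,4] − [0,4] + [0,2].
This gives a 12×6 integer matrix of rank 6; reducing to Smith normal form yields diagonal entries (1,1,1,1,1,1).

From H_k ≅ ker(∂_k) / im(∂_{k+1}) we obtain:

  H_0: rank C_0 − rank ∂_1 = 6 − 5 = 1, and the invariant factors of ∂_1 are all 1, so H_0 = Z.

H_0 = Z.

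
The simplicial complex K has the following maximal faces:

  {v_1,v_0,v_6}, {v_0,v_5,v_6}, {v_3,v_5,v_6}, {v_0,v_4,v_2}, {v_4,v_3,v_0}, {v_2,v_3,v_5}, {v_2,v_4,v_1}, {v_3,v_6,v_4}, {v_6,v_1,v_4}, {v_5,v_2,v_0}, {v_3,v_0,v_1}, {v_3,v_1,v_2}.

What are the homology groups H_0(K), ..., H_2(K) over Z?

Take the total order v_0 < v_1 < v_2 < v_3 < v_4 < v_5 < v_6 on the vertex set. Then K (dimension 2) consists of the simplices:

  0-simplices (7): [v_0], [v_1], [v_2], [v_3], [v_4], [v_5], [v_6]
  1-simplices (18): (18 of them)
  2-simplices (12): (12 of them)

Hence C_0 ≅ Z^7, C_1 ≅ Z^18, C_2 ≅ Z^12.

The boundary map ∂_1: C_1 → C_0 sends each edge [p,q] (with p < q) to q − p.
This gives a 7×18 integer matrix of rank 6; reducing to Smith normal form yields diagonal entries (1,1,1,1,1,1).

Boundary ∂_2: C_2 → C_1 sends each 2-simplex [p,q,r] to [q,r] − [p,r] + [p,q]. For instance
  ∂[v_3,v_4,v_6] = [v_4,v_6] − [v_3,v_6] + [v_3,v_4],
  ∂[v_0,v_2,v_5] = [v_2,v_5] − [v_0,v_5] + [v_0,v_2].
This gives a 18×12 integer matrix of rank 12; reducing to Smith normal form yields diagonal entries (1,1,1,1,1,1,1,1,1,1,1,2).

Reading off H_k = ker ∂_k / im ∂_{k+1}:

  H_0: rank C_0 − rank ∂_1 = 7 − 6 = 1, and the invariant factors of ∂_1 are all 1, so H_0 ≅ Z.
  H_1: rank ker ∂_1 − rank ∂_2 = (18 − 6) − 12 = 0, and ∂_2 has invariant factor 2 > 1, so H_1 ≅ Z_2.
  H_2: rank ker ∂_2 − rank ∂_3 = (12 − 12) − 0 = 0, and there is no ∂_3, so H_2 ≅ 0.

H_0 ≅ Z,  H_1 ≅ Z_2,  H_2 = 0.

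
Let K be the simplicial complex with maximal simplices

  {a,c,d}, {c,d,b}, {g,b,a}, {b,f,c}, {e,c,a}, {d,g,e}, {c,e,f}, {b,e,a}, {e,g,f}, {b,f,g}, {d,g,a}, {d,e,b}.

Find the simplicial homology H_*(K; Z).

Order the vertices as a < b < c < d < e < f < g. Listing each simplex with vertices in this order, K has dimension 2 with simplices:

  0-simplices (7): a, b, c, d, e, f, g
  1-simplices (18): ab, ac, ad, ae, ag, bc, bd, be, bf, bg, cd, ce, cf, de, dg, ef, eg, fg
  2-simplices (12): abe, abg, acd, ace, adg, bcd, bcf, bde, bfg, cef, deg, efg

so the chain groups are C_0 ≅ Z^7, C_1 ≅ Z^18, C_2 ≅ Z^12.

Boundary ∂_1: C_1 → C_0 maps an edge to its endpoints' difference, ∂[p,q] = q − p. For instance
  ∂de = e − d.
The resulting 7×18 matrix has rank 6, and its Smith normal form has invariant factors (1,1,1,1,1,1).

Boundary ∂_2: C_2 → C_1 acts by ∂[p,q,r] = [q,r] − [p,r] + [p,q]. For instance
  ∂cef = ef − cf + ce,
  ∂ace = ce − ae + ac.
The resulting 18×12 matrix has rank 12, and its Smith normal form has invariant factors (1,1,1,1,1,1,1,1,1,1,1,2).

Now H_k = ker ∂_k / im ∂_{k+1}, so:

  H_0: rank C_0 − rank ∂_1 = 7 − 6 = 1, and the invariant factors of ∂_1 are all 1, so H_0 = Z.
  H_1: rank ker ∂_1 − rank ∂_2 = (18 − 6) − 12 = 0, and ∂_2 has invariant factor 2 > 1, so H_1 = Z_2.
  H_2: rank ker ∂_2 − rank ∂_3 = (12 − 12) − 0 = 0, and there is no ∂_3, so H_2 = 0.

As a check, the Euler characteristic is 7 − 18 + 12 = 1, which agrees with 1 − 0 + 0 = 1.

H_0 ≅ Z,  H_1 ≅ Z_2,  H_2 = 0.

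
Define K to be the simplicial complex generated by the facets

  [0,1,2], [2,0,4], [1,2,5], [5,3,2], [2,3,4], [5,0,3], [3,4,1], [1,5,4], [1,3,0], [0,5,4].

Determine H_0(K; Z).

H_0 = Z.

Fix the vertex order 0 < 1 < 2 < 3 < 4 < 5 and write every simplex with vertices in increasing order. Then dim K = 2 and the simplices of K are:

  0-simplices (6): [0], [1], [2], [3], [4], [5]
  1-simplices (15): [0,1], [0,2], [0,3], [0,4], [0,5], [1,2], [1,3], [1,4], [1,5], [2,3], [2,4], [2,5], [3,4], [3,5], [4,5]
  2-simplices (10): [0,1,2], [0,1,3], [0,2,4], [0,3,5], [0,4,5], [1,2,5], [1,3,4], [1,4,5], [2,3,4], [2,3,5]

giving chain groups C_0 ≅ Z^6, C_1 ≅ Z^15, C_2 ≅ Z^10.

The boundary map ∂_1: C_1 → C_0 is given by ∂[p,q] = [q] − [p]. For instance
  ∂[2,3] = [3] − [2].
The resulting 6×15 matrix has rank 5, and its Smith normal form has invariant factors (1,1,1,1,1).

∂_2: C_2 → C_1 maps a triangle to the signed sum of its edges. For instance
  ∂[0,1,3] = [1,3] − [0,3] + [0,1],
  ∂[0,2,4] = [2,4] − [0,4] + [0,2].
This gives a 15×10 integer matrix of rank 10; reducing to Smith normal form yields diagonal entries (1,1,1,1,1,1,1,1,1,2).

Computing H_k = (kernel of ∂_k) / (image of ∂_{k+1}):

  H_0: rank C_0 − rank ∂_1 = 6 − 5 = 1, and the invariant factors of ∂_1 are all 1, so H_0 ≅ Z.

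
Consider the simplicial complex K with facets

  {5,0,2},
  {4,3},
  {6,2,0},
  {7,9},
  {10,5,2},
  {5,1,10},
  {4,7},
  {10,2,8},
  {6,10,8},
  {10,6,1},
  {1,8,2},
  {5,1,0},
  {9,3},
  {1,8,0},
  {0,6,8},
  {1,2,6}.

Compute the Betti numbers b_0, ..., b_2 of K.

b_0 = 2, b_1 = 1, b_2 = 0.

We work with the vertex ordering 0 < 1 < 2 < 3 < 4 < 5 < 6 < 7 < 8 < 9 < 10. The simplices of K, each written with vertices in increasing order, are:

  0-simplices (11): [0], [1], [2], [3], [4], [5], [6], [7], [8], [9], [10]
  1-simplices (22): [0,1], [0,2], [0,5], [0,6], [0,8], [1,2], [1,5], [1,6], [1,8], [1,10], [2,5], [2,6], [2,8], [2,10], [3,4], [3,9], [4,7], [5,10], [6,8], [6,10], [7,9], [8,10]
  2-simplices (12): [0,1,5], [0,1,8], [0,2,5], [0,2,6], [0,6,8], [1,2,6], [1,2,8], [1,5,10], [1,6,10], [2,5,10], [2,8,10], [6,8,10]

so the chain groups are C_0 ≅ Z^11, C_1 ≅ Z^22, C_2 ≅ Z^12.

Boundary ∂_1: C_1 → C_0 maps an edge to its endpoints' difference, ∂[p,q] = q − p.
This gives a 11×22 integer matrix of rank 9; reducing to Smith normal form yields diagonal entries (1,1,1,1,1,1,1,1,1).

∂_2: C_2 → C_1 maps a triangle to the signed sum of its edges. For instance
  ∂[0,1,5] = [1,5] − [0,5] + [0,1],
  ∂[2,5,10] = [5,10] − [2,10] + [2,5].
This gives a 22×12 integer matrix of rank 12; reducing to Smith normal form yields diagonal entries (1,1,1,1,1,1,1,1,1,1,1,2).

Reading off H_k = ker ∂_k / im ∂_{k+1}:

  H_0: rank C_0 − rank ∂_1 = 11 − 9 = 2, and the invariant factors of ∂_1 are all 1, so H_0 = Z^2.
  H_1: rank ker ∂_1 − rank ∂_2 = (22 − 9) − 12 = 1, and ∂_2 has invariant factor 2 > 1, so H_1 = Z ⊕ Z/2.
  H_2: rank ker ∂_2 − rank ∂_3 = (12 − 12) − 0 = 0, and there is no ∂_3, so H_2 = 0.

Hence the Betti numbers are b_0 = 2, b_1 = 1, b_2 = 0.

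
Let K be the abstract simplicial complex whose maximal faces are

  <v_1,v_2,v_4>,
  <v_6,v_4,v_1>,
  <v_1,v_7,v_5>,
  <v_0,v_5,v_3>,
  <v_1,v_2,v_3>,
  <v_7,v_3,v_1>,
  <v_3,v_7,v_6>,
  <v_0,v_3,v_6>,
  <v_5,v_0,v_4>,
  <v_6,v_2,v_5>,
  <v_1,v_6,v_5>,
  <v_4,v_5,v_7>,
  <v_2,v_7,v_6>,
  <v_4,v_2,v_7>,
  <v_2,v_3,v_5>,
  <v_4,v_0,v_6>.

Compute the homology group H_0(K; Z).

H_0 = Z.

Take the total order v_0 < v_1 < v_2 < v_3 < v_4 < v_5 < v_6 < v_7 on the vertex set. Then K (dimension 2) consists of the simplices:

  0-simplices (8): [v_0], [v_1], [v_2], [v_3], [v_4], [v_5], [v_6], [v_7]
  1-simplices (24): (24 of them)
  2-simplices (16): (16 of them)

Hence C_0 ≅ Z^8, C_1 ≅ Z^24, C_2 ≅ Z^16.

The boundary map ∂_1: C_1 → C_0 maps an edge to its endpoints' difference, ∂[p,q] = q − p. For instance
  ∂[v_3,v_7] = [v_7] − [v_3].
The 8×24 boundary matrix has rank 7 and Smith normal form diag(1,1,1,1,1,1,1).

The boundary map ∂_2: C_2 → C_1 maps a triangle to the signed sum of its edges. For instance
  ∂[v_2,v_4,v_7] = [v_4,v_7] − [v_2,v_7] + [v_2,v_4],
  ∂[v_1,v_3,v_7] = [v_3,v_7] − [v_1,v_7] + [v_1,v_3].
This gives a 24×16 integer matrix of rank 15; reducing to Smith normal form yields diagonal entries (1,1,1,1,1,1,1,1,1,1,1,1,1,1,1).

Computing H_k = (kernel of ∂_k) / (image of ∂_{k+1}):

  H_0: rank C_0 − rank ∂_1 = 8 − 7 = 1, and the invariant factors of ∂_1 are all 1, so H_0 ≅ Z.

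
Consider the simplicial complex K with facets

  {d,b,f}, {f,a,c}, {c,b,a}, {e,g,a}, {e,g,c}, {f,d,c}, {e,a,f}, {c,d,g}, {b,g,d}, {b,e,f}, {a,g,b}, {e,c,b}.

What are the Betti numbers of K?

b_0 = 1, b_1 = 0, b_2 = 0.

We work with the vertex ordering a < b < c < d < e < f < g. The simplices of K, each written with vertices in increasing order, are:

  0-simplices (7): a, b, c, d, e, f, g
  1-simplices (18): ab, ac, ae, af, ag, bc, bd, be, bf, bg, cd, ce, cf, cg, df, dg, ef, eg
  2-simplices (12): abc, abg, acf, aef, aeg, bce, bdf, bdg, bef, cdf, cdg, ceg

Hence C_0 ≅ Z^7, C_1 ≅ Z^18, C_2 ≅ Z^12.

∂_1: C_1 → C_0 is given by ∂[p,q] = [q] − [p]. For instance
  ∂bd = d − b.
As a 7×18 matrix over Z this has rank 6, with invariant factors (1,1,1,1,1,1).

∂_2: C_2 → C_1 sends each 2-simplex [p,q,r] to [q,r] − [p,r] + [p,q]. For instance
  ∂bef = ef − bf + be,
  ∂aeg = eg − ag + ae.
As a 18×12 matrix over Z this has rank 12, with invariant factors (1,1,1,1,1,1,1,1,1,1,1,2).

From H_k ≅ ker(∂_k) / im(∂_{k+1}) we obtain:

  H_0: rank C_0 − rank ∂_1 = 7 − 6 = 1, and the invariant factors of ∂_1 are all 1, so H_0 = Z.
  H_1: rank ker ∂_1 − rank ∂_2 = (18 − 6) − 12 = 0, and ∂_2 has invariant factor 2 > 1, so H_1 = Z_2.
  H_2: rank ker ∂_2 − rank ∂_3 = (12 − 12) − 0 = 0, and there is no ∂_3, so H_2 = 0.

As a check, the Euler characteristic is 7 − 18 + 12 = 1, which agrees with 1 − 0 + 0 = 1.

Hence the Betti numbers are b_0 = 1, b_1 = 0, b_2 = 0.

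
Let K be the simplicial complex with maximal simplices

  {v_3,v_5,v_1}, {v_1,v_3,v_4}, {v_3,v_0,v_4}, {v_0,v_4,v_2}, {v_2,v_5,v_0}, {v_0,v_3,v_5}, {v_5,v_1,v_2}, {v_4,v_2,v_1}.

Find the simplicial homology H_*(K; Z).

Fix the vertex order v_0 < v_1 < v_2 < v_3 < v_4 < v_5 and write every simplex with vertices in increasing order. Then dim K = 2 and the simplices of K are:

  0-simplices (6): [v_0], [v_1], [v_2], [v_3], [v_4], [v_5]
  1-simplices (12): [v_0,v_2], [v_0,v_3], [v_0,v_4], [v_0,v_5], [v_1,v_2], [v_1,v_3], [v_1,v_4], [v_1,v_5], [v_2,v_4], [v_2,v_5], [v_3,v_4], [v_3,v_5]
  2-simplices (8): [v_0,v_2,v_4], [v_0,v_2,v_5], [v_0,v_3,v_4], [v_0,v_3,v_5], [v_1,v_2,v_4], [v_1,v_2,v_5], [v_1,v_3,v_4], [v_1,v_3,v_5]

so the chain groups are C_0 ≅ Z^6, C_1 ≅ Z^12, C_2 ≅ Z^8.

The boundary map ∂_1: C_1 → C_0 sends each edge [p,q] (with p < q) to q − p. For instance
  ∂[v_1,v_4] = [v_4] − [v_1].
The 6×12 boundary matrix has rank 5 and Smith normal form diag(1,1,1,1,1).

Boundary ∂_2: C_2 → C_1 maps a triangle to the signed sum of its edges. For instance
  ∂[v_1,v_2,v_5] = [v_2,v_5] − [v_1,v_5] + [v_1,v_2],
  ∂[v_1,v_2,v_4] = [v_2,v_4] − [v_1,v_4] + [v_1,v_2].
This gives a 12×8 integer matrix of rank 7; reducing to Smith normal form yields diagonal entries (1,1,1,1,1,1,1).

Now H_k = ker ∂_k / im ∂_{k+1}, so:

  H_0: rank C_0 − rank ∂_1 = 6 − 5 = 1, and the invariant factors of ∂_1 are all 1, so H_0 ≅ Z.
  H_1: rank ker ∂_1 − rank ∂_2 = (12 − 5) − 7 = 0, and the invariant factors of ∂_2 are all 1, so H_1 ≅ 0.
  H_2: rank ker ∂_2 − rank ∂_3 = (8 − 7) − 0 = 1, and there is no ∂_3, so H_2 ≅ Z.

As a check, the Euler characteristic is 6 − 12 + 8 = 2, which agrees with 1 − 0 + 1 = 2.

H_0 ≅ Z,  H_1 = 0,  H_2 ≅ Z.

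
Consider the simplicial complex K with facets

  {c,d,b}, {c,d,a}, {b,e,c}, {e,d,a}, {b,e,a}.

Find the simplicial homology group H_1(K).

H_1 = Z.

Take the total order a < b < c < d < e on the vertex set. Then K (dimension 2) consists of the simplices:

  0-simplices (5): a, b, c, d, e
  1-simplices (10): ab, ac, ad, ae, bc, bd, be, cd, ce, de
  2-simplices (5): abe, acd, ade, bcd, bce

giving chain groups C_0 ≅ Z^5, C_1 ≅ Z^10, C_2 ≅ Z^5.

∂_1: C_1 → C_0 sends each edge [p,q] (with p < q) to q − p. For instance
  ∂cd = d − c.
This gives a 5×10 integer matrix of rank 4; reducing to Smith normal form yields diagonal entries (1,1,1,1).

The boundary map ∂_2: C_2 → C_1 acts by ∂[p,q,r] = [q,r] − [p,r] + [p,q]. For instance
  ∂abe = be − ae + ab,
  ∂bcd = cd − bd + bc.
This gives a 10×5 integer matrix of rank 5; reducing to Smith normal form yields diagonal entries (1,1,1,1,1).

Reading off H_k = ker ∂_k / im ∂_{k+1}:

  H_1: rank ker ∂_1 − rank ∂_2 = (10 − 4) − 5 = 1, and the invariant factors of ∂_2 are all 1, so H_1 ≅ Z.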